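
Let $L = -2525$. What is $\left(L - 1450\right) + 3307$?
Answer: $-668$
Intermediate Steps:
$\left(L - 1450\right) + 3307 = \left(-2525 - 1450\right) + 3307 = -3975 + 3307 = -668$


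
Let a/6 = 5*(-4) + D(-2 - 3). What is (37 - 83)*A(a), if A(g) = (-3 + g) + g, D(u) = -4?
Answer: 13386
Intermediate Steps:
a = -144 (a = 6*(5*(-4) - 4) = 6*(-20 - 4) = 6*(-24) = -144)
A(g) = -3 + 2*g
(37 - 83)*A(a) = (37 - 83)*(-3 + 2*(-144)) = -46*(-3 - 288) = -46*(-291) = 13386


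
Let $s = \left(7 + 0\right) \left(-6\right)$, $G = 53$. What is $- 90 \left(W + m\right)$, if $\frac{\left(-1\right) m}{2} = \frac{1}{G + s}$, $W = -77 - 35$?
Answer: $\frac{111060}{11} \approx 10096.0$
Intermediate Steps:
$s = -42$ ($s = 7 \left(-6\right) = -42$)
$W = -112$
$m = - \frac{2}{11}$ ($m = - \frac{2}{53 - 42} = - \frac{2}{11} \approx -0.18182$)
$- 90 \left(W + m\right) = - 90 \left(-112 - \frac{2}{11}\right) = \left(-90\right) \left(- \frac{1234}{11}\right) = \frac{111060}{11}$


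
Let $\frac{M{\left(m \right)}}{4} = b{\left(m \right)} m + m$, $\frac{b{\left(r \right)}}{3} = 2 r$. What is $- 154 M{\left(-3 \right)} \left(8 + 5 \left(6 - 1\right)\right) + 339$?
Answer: $-1036389$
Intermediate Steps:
$b{\left(r \right)} = 6 r$ ($b{\left(r \right)} = 3 \cdot 2 r = 6 r$)
$M{\left(m \right)} = 4 m + 24 m^{2}$ ($M{\left(m \right)} = 4 \left(6 m m + m\right) = 4 \left(6 m^{2} + m\right) = 4 \left(m + 6 m^{2}\right) = 4 m + 24 m^{2}$)
$- 154 M{\left(-3 \right)} \left(8 + 5 \left(6 - 1\right)\right) + 339 = - 154 \cdot 4 \left(-3\right) \left(1 + 6 \left(-3\right)\right) \left(8 + 5 \left(6 - 1\right)\right) + 339 = - 154 \cdot 4 \left(-3\right) \left(1 - 18\right) \left(8 + 5 \cdot 5\right) + 339 = - 154 \cdot 4 \left(-3\right) \left(-17\right) \left(8 + 25\right) + 339 = - 154 \cdot 204 \cdot 33 + 339 = \left(-154\right) 6732 + 339 = -1036728 + 339 = -1036389$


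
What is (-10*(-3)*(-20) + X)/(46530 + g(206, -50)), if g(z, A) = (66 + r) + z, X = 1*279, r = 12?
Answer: -321/46814 ≈ -0.0068569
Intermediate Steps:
X = 279
g(z, A) = 78 + z (g(z, A) = (66 + 12) + z = 78 + z)
(-10*(-3)*(-20) + X)/(46530 + g(206, -50)) = (-10*(-3)*(-20) + 279)/(46530 + (78 + 206)) = (30*(-20) + 279)/(46530 + 284) = (-600 + 279)/46814 = -321*1/46814 = -321/46814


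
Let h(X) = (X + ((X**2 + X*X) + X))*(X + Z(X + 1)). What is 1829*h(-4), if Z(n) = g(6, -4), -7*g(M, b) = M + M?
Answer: -1755840/7 ≈ -2.5083e+5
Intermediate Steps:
g(M, b) = -2*M/7 (g(M, b) = -(M + M)/7 = -2*M/7)
Z(n) = -12/7 (Z(n) = -2/7*6 = -12/7)
h(X) = (-12/7 + X)*(2*X + 2*X**2) (h(X) = (X + ((X**2 + X*X) + X))*(X - 12/7) = (X + ((X**2 + X**2) + X))*(-12/7 + X) = (X + (2*X**2 + X))*(-12/7 + X) = (X + (X + 2*X**2))*(-12/7 + X) = (2*X + 2*X**2)*(-12/7 + X) = (-12/7 + X)*(2*X + 2*X**2))
1829*h(-4) = 1829*((2/7)*(-4)*(-12 - 5*(-4) + 7*(-4)**2)) = 1829*((2/7)*(-4)*(-12 + 20 + 7*16)) = 1829*((2/7)*(-4)*(-12 + 20 + 112)) = 1829*((2/7)*(-4)*120) = 1829*(-960/7) = -1755840/7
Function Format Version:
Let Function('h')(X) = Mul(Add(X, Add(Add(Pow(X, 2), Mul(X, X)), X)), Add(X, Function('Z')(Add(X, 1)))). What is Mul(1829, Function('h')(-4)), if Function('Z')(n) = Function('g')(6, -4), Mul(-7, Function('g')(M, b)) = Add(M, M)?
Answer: Rational(-1755840, 7) ≈ -2.5083e+5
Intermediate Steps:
Function('g')(M, b) = Mul(Rational(-2, 7), M) (Function('g')(M, b) = Mul(Rational(-1, 7), Add(M, M)) = Mul(Rational(-1, 7), Mul(2, M)) = Mul(Rational(-2, 7), M))
Function('Z')(n) = Rational(-12, 7) (Function('Z')(n) = Mul(Rational(-2, 7), 6) = Rational(-12, 7))
Function('h')(X) = Mul(Add(Rational(-12, 7), X), Add(Mul(2, X), Mul(2, Pow(X, 2)))) (Function('h')(X) = Mul(Add(X, Add(Add(Pow(X, 2), Mul(X, X)), X)), Add(X, Rational(-12, 7))) = Mul(Add(X, Add(Add(Pow(X, 2), Pow(X, 2)), X)), Add(Rational(-12, 7), X)) = Mul(Add(X, Add(Mul(2, Pow(X, 2)), X)), Add(Rational(-12, 7), X)) = Mul(Add(X, Add(X, Mul(2, Pow(X, 2)))), Add(Rational(-12, 7), X)) = Mul(Add(Mul(2, X), Mul(2, Pow(X, 2))), Add(Rational(-12, 7), X)) = Mul(Add(Rational(-12, 7), X), Add(Mul(2, X), Mul(2, Pow(X, 2)))))
Mul(1829, Function('h')(-4)) = Mul(1829, Mul(Rational(2, 7), -4, Add(-12, Mul(-5, -4), Mul(7, Pow(-4, 2))))) = Mul(1829, Mul(Rational(2, 7), -4, Add(-12, 20, Mul(7, 16)))) = Mul(1829, Mul(Rational(2, 7), -4, Add(-12, 20, 112))) = Mul(1829, Mul(Rational(2, 7), -4, 120)) = Mul(1829, Rational(-960, 7)) = Rational(-1755840, 7)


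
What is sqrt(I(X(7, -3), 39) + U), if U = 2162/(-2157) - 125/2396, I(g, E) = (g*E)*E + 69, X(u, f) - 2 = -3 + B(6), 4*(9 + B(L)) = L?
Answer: I*sqrt(85876358452389273)/2584086 ≈ 113.4*I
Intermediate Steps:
B(L) = -9 + L/4
X(u, f) = -17/2 (X(u, f) = 2 + (-3 + (-9 + (1/4)*6)) = 2 + (-3 + (-9 + 3/2)) = 2 + (-3 - 15/2) = 2 - 21/2 = -17/2)
I(g, E) = 69 + g*E**2 (I(g, E) = (E*g)*E + 69 = g*E**2 + 69 = 69 + g*E**2)
U = -5449777/5168172 (U = 2162*(-1/2157) - 125*1/2396 = -2162/2157 - 125/2396 = -5449777/5168172 ≈ -1.0545)
sqrt(I(X(7, -3), 39) + U) = sqrt((69 - 17/2*39**2) - 5449777/5168172) = sqrt((69 - 17/2*1521) - 5449777/5168172) = sqrt((69 - 25857/2) - 5449777/5168172) = sqrt(-25719/2 - 5449777/5168172) = sqrt(-66465557611/5168172) = I*sqrt(85876358452389273)/2584086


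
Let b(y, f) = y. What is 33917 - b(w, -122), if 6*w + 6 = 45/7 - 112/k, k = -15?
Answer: 21366881/630 ≈ 33916.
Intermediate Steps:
w = 829/630 (w = -1 + (45/7 - 112/(-15))/6 = -1 + (45*(⅐) - 112*(-1/15))/6 = -1 + (45/7 + 112/15)/6 = -1 + (⅙)*(1459/105) = -1 + 1459/630 = 829/630 ≈ 1.3159)
33917 - b(w, -122) = 33917 - 1*829/630 = 33917 - 829/630 = 21366881/630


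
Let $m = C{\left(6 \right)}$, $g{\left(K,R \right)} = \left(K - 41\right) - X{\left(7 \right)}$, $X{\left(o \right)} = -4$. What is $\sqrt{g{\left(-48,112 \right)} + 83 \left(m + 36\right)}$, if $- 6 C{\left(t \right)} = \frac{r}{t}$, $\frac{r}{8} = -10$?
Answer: $\frac{\sqrt{27787}}{3} \approx 55.565$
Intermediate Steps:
$r = -80$ ($r = 8 \left(-10\right) = -80$)
$g{\left(K,R \right)} = -37 + K$ ($g{\left(K,R \right)} = \left(K - 41\right) - -4 = \left(K - 41\right) + 4 = \left(-41 + K\right) + 4 = -37 + K$)
$C{\left(t \right)} = \frac{40}{3 t}$ ($C{\left(t \right)} = - \frac{\left(-80\right) \frac{1}{t}}{6} = \frac{40}{3 t}$)
$m = \frac{20}{9}$ ($m = \frac{40}{3 \cdot 6} = \frac{40}{3} \cdot \frac{1}{6} = \frac{20}{9} \approx 2.2222$)
$\sqrt{g{\left(-48,112 \right)} + 83 \left(m + 36\right)} = \sqrt{\left(-37 - 48\right) + 83 \left(\frac{20}{9} + 36\right)} = \sqrt{-85 + 83 \cdot \frac{344}{9}} = \sqrt{-85 + \frac{28552}{9}} = \sqrt{\frac{27787}{9}} = \frac{\sqrt{27787}}{3}$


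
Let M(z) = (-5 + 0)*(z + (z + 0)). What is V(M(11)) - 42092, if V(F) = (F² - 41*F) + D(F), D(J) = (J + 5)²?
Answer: -14457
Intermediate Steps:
D(J) = (5 + J)²
M(z) = -10*z (M(z) = -5*(z + z) = -10*z)
V(F) = F² + (5 + F)² - 41*F (V(F) = (F² - 41*F) + (5 + F)² = F² + (5 + F)² - 41*F)
V(M(11)) - 42092 = (25 - (-310)*11 + 2*(-10*11)²) - 42092 = (25 - 31*(-110) + 2*(-110)²) - 42092 = (25 + 3410 + 2*12100) - 42092 = (25 + 3410 + 24200) - 42092 = 27635 - 42092 = -14457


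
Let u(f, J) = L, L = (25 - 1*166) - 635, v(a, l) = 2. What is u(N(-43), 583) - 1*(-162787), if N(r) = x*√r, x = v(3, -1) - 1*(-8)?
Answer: 162011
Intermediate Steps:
x = 10 (x = 2 - 1*(-8) = 2 + 8 = 10)
N(r) = 10*√r
L = -776 (L = (25 - 166) - 635 = -141 - 635 = -776)
u(f, J) = -776
u(N(-43), 583) - 1*(-162787) = -776 - 1*(-162787) = -776 + 162787 = 162011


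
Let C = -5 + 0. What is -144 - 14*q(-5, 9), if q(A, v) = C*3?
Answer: 66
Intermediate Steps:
C = -5
q(A, v) = -15 (q(A, v) = -5*3 = -15)
-144 - 14*q(-5, 9) = -144 - 14*(-15) = -144 + 210 = 66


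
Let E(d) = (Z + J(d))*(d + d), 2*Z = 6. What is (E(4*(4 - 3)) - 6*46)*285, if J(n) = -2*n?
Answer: -90060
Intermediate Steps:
Z = 3 (Z = (½)*6 = 3)
E(d) = 2*d*(3 - 2*d) (E(d) = (3 - 2*d)*(d + d) = (3 - 2*d)*(2*d) = 2*d*(3 - 2*d))
(E(4*(4 - 3)) - 6*46)*285 = (2*(4*(4 - 3))*(3 - 8*(4 - 3)) - 6*46)*285 = (2*(4*1)*(3 - 8) - 276)*285 = (2*4*(3 - 2*4) - 276)*285 = (2*4*(3 - 8) - 276)*285 = (2*4*(-5) - 276)*285 = (-40 - 276)*285 = -316*285 = -90060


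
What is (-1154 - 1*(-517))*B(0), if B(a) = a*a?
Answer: 0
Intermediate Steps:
B(a) = a²
(-1154 - 1*(-517))*B(0) = (-1154 - 1*(-517))*0² = (-1154 + 517)*0 = -637*0 = 0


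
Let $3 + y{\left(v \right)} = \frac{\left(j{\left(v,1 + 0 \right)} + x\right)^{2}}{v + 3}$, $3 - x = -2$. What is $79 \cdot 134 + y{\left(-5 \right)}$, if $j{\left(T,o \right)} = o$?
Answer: $10565$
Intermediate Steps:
$x = 5$ ($x = 3 - -2 = 3 + 2 = 5$)
$y{\left(v \right)} = -3 + \frac{36}{3 + v}$ ($y{\left(v \right)} = -3 + \frac{\left(\left(1 + 0\right) + 5\right)^{2}}{v + 3} = -3 + \frac{\left(1 + 5\right)^{2}}{3 + v} = -3 + \frac{6^{2}}{3 + v} = -3 + \frac{36}{3 + v}$)
$79 \cdot 134 + y{\left(-5 \right)} = 79 \cdot 134 + \frac{3 \left(9 - -5\right)}{3 - 5} = 10586 + \frac{3 \left(9 + 5\right)}{-2} = 10586 + 3 \left(- \frac{1}{2}\right) 14 = 10586 - 21 = 10565$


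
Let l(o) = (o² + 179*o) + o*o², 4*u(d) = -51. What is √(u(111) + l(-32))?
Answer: I*√149939/2 ≈ 193.61*I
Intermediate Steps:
u(d) = -51/4 (u(d) = (¼)*(-51) = -51/4)
l(o) = o² + o³ + 179*o (l(o) = (o² + 179*o) + o³ = o² + o³ + 179*o)
√(u(111) + l(-32)) = √(-51/4 - 32*(179 - 32 + (-32)²)) = √(-51/4 - 32*(179 - 32 + 1024)) = √(-51/4 - 32*1171) = √(-51/4 - 37472) = √(-149939/4) = I*√149939/2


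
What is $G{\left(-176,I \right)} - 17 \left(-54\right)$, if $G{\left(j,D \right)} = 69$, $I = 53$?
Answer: $987$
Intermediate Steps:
$G{\left(-176,I \right)} - 17 \left(-54\right) = 69 - 17 \left(-54\right) = 69 - -918 = 69 + 918 = 987$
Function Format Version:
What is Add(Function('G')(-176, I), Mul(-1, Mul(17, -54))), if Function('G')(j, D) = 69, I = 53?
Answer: 987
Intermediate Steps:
Add(Function('G')(-176, I), Mul(-1, Mul(17, -54))) = Add(69, Mul(-1, Mul(17, -54))) = Add(69, Mul(-1, -918)) = Add(69, 918) = 987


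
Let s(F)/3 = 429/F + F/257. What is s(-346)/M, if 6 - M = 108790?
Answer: 689907/9673290848 ≈ 7.1321e-5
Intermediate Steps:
s(F) = 1287/F + 3*F/257 (s(F) = 3*(429/F + F/257) = 1287/F + 3*F/257)
M = -108784 (M = 6 - 1*108790 = 6 - 108790 = -108784)
s(-346)/M = (1287/(-346) + (3/257)*(-346))/(-108784) = (1287*(-1/346) - 1038/257)*(-1/108784) = (-1287/346 - 1038/257)*(-1/108784) = -689907/88922*(-1/108784) = 689907/9673290848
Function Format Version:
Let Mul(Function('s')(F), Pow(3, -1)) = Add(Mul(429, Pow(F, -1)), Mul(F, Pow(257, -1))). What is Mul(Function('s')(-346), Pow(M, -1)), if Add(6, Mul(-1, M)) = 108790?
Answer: Rational(689907, 9673290848) ≈ 7.1321e-5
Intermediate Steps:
Function('s')(F) = Add(Mul(1287, Pow(F, -1)), Mul(Rational(3, 257), F)) (Function('s')(F) = Mul(3, Add(Mul(429, Pow(F, -1)), Mul(F, Pow(257, -1)))) = Mul(3, Add(Mul(429, Pow(F, -1)), Mul(F, Rational(1, 257)))) = Mul(3, Add(Mul(429, Pow(F, -1)), Mul(Rational(1, 257), F))) = Add(Mul(1287, Pow(F, -1)), Mul(Rational(3, 257), F)))
M = -108784 (M = Add(6, Mul(-1, 108790)) = Add(6, -108790) = -108784)
Mul(Function('s')(-346), Pow(M, -1)) = Mul(Add(Mul(1287, Pow(-346, -1)), Mul(Rational(3, 257), -346)), Pow(-108784, -1)) = Mul(Add(Mul(1287, Rational(-1, 346)), Rational(-1038, 257)), Rational(-1, 108784)) = Mul(Add(Rational(-1287, 346), Rational(-1038, 257)), Rational(-1, 108784)) = Mul(Rational(-689907, 88922), Rational(-1, 108784)) = Rational(689907, 9673290848)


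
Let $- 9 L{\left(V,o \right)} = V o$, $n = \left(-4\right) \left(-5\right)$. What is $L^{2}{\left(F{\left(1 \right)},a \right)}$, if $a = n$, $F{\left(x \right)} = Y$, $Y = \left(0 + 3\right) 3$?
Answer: $400$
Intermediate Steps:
$Y = 9$ ($Y = 3 \cdot 3 = 9$)
$F{\left(x \right)} = 9$
$n = 20$
$a = 20$
$L{\left(V,o \right)} = - \frac{V o}{9}$
$L^{2}{\left(F{\left(1 \right)},a \right)} = \left(\left(- \frac{1}{9}\right) 9 \cdot 20\right)^{2} = \left(-20\right)^{2} = 400$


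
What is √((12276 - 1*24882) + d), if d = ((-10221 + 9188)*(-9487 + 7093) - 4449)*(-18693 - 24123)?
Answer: I*√105693577854 ≈ 3.2511e+5*I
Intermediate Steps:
d = -105693565248 (d = (-1033*(-2394) - 4449)*(-42816) = (2473002 - 4449)*(-42816) = 2468553*(-42816) = -105693565248)
√((12276 - 1*24882) + d) = √((12276 - 1*24882) - 105693565248) = √((12276 - 24882) - 105693565248) = √(-12606 - 105693565248) = √(-105693577854) = I*√105693577854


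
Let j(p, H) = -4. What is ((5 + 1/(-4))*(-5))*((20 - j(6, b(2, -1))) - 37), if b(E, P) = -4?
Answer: 1235/4 ≈ 308.75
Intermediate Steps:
((5 + 1/(-4))*(-5))*((20 - j(6, b(2, -1))) - 37) = ((5 + 1/(-4))*(-5))*((20 - 1*(-4)) - 37) = ((5 - ¼)*(-5))*((20 + 4) - 37) = ((19/4)*(-5))*(24 - 37) = -95/4*(-13) = 1235/4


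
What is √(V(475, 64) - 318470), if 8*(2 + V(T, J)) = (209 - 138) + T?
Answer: I*√1273615/2 ≈ 564.27*I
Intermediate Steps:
V(T, J) = 55/8 + T/8 (V(T, J) = -2 + ((209 - 138) + T)/8 = -2 + (71 + T)/8 = -2 + (71/8 + T/8) = 55/8 + T/8)
√(V(475, 64) - 318470) = √((55/8 + (⅛)*475) - 318470) = √((55/8 + 475/8) - 318470) = √(265/4 - 318470) = √(-1273615/4) = I*√1273615/2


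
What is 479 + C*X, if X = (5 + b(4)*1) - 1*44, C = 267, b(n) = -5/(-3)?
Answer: -9489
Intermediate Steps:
b(n) = 5/3 (b(n) = -5*(-1/3) = 5/3)
X = -112/3 (X = (5 + (5/3)*1) - 1*44 = (5 + 5/3) - 44 = 20/3 - 44 = -112/3 ≈ -37.333)
479 + C*X = 479 + 267*(-112/3) = 479 - 9968 = -9489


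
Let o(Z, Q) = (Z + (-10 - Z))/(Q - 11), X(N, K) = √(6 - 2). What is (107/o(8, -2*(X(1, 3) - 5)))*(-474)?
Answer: -25359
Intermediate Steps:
X(N, K) = 2 (X(N, K) = √4 = 2)
o(Z, Q) = -10/(-11 + Q)
(107/o(8, -2*(X(1, 3) - 5)))*(-474) = (107/((-10/(-11 - 2*(2 - 5)))))*(-474) = (107/((-10/(-11 - 2*(-3)))))*(-474) = (107/((-10/(-11 + 6))))*(-474) = (107/((-10/(-5))))*(-474) = (107/((-10*(-⅕))))*(-474) = (107/2)*(-474) = -25359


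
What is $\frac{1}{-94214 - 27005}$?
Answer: $- \frac{1}{121219} \approx -8.2495 \cdot 10^{-6}$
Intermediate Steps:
$\frac{1}{-94214 - 27005} = \frac{1}{-121219} = - \frac{1}{121219}$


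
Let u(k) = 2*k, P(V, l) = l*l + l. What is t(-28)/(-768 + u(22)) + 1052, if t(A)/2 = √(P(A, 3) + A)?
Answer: 1052 - 2*I/181 ≈ 1052.0 - 0.01105*I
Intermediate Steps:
P(V, l) = l + l² (P(V, l) = l² + l = l + l²)
t(A) = 2*√(12 + A) (t(A) = 2*√(3*(1 + 3) + A) = 2*√(3*4 + A) = 2*√(12 + A))
t(-28)/(-768 + u(22)) + 1052 = (2*√(12 - 28))/(-768 + 2*22) + 1052 = (2*√(-16))/(-768 + 44) + 1052 = (2*(4*I))/(-724) + 1052 = -2*I/181 + 1052 = 1052 - 2*I/181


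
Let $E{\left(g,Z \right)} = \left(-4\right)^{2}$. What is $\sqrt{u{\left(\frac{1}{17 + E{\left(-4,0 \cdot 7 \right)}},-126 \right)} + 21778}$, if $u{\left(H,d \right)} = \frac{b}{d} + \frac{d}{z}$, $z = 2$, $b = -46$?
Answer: $\frac{2 \sqrt{2394119}}{21} \approx 147.36$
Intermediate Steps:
$E{\left(g,Z \right)} = 16$
$u{\left(H,d \right)} = \frac{d}{2} - \frac{46}{d}$ ($u{\left(H,d \right)} = - \frac{46}{d} + \frac{d}{2} = \frac{d}{2} - \frac{46}{d}$)
$\sqrt{u{\left(\frac{1}{17 + E{\left(-4,0 \cdot 7 \right)}},-126 \right)} + 21778} = \sqrt{\left(\frac{1}{2} \left(-126\right) - \frac{46}{-126}\right) + 21778} = \sqrt{\left(-63 - - \frac{23}{63}\right) + 21778} = \sqrt{\left(-63 + \frac{23}{63}\right) + 21778} = \sqrt{- \frac{3946}{63} + 21778} = \sqrt{\frac{1368068}{63}} = \frac{2 \sqrt{2394119}}{21}$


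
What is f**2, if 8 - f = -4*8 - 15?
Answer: 3025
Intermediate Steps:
f = 55 (f = 8 - (-4*8 - 15) = 8 - (-32 - 15) = 8 - 1*(-47) = 8 + 47 = 55)
f**2 = 55**2 = 3025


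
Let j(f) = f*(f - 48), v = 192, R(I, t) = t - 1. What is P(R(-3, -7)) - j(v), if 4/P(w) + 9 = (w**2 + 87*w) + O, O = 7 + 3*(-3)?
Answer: -17777668/643 ≈ -27648.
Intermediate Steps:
R(I, t) = -1 + t
O = -2 (O = 7 - 9 = -2)
j(f) = f*(-48 + f)
P(w) = 4/(-11 + w**2 + 87*w) (P(w) = 4/(-9 + ((w**2 + 87*w) - 2)) = 4/(-9 + (-2 + w**2 + 87*w)) = 4/(-11 + w**2 + 87*w))
P(R(-3, -7)) - j(v) = 4/(-11 + (-1 - 7)**2 + 87*(-1 - 7)) - 192*(-48 + 192) = 4/(-11 + (-8)**2 + 87*(-8)) - 192*144 = 4/(-11 + 64 - 696) - 1*27648 = 4/(-643) - 27648 = 4*(-1/643) - 27648 = -4/643 - 27648 = -17777668/643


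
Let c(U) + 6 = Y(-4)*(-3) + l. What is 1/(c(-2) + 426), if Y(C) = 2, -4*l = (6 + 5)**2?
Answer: 4/1535 ≈ 0.0026059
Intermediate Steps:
l = -121/4 (l = -(6 + 5)**2/4 = -1/4*11**2 = -1/4*121 = -121/4 ≈ -30.250)
c(U) = -169/4 (c(U) = -6 + (2*(-3) - 121/4) = -6 + (-6 - 121/4) = -6 - 145/4 = -169/4)
1/(c(-2) + 426) = 1/(-169/4 + 426) = 1/(1535/4) = 4/1535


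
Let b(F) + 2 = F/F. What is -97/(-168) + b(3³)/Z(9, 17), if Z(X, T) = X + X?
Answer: 263/504 ≈ 0.52183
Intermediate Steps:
b(F) = -1 (b(F) = -2 + F/F = -2 + 1 = -1)
Z(X, T) = 2*X
-97/(-168) + b(3³)/Z(9, 17) = -97/(-168) - 1/(2*9) = -97*(-1/168) - 1/18 = 97/168 - 1*1/18 = 97/168 - 1/18 = 263/504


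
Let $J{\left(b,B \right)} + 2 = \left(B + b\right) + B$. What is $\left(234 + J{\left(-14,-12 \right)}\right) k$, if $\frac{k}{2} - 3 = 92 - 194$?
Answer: $-38412$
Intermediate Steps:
$k = -198$ ($k = 6 + 2 \left(92 - 194\right) = 6 + 2 \left(-102\right) = 6 - 204 = -198$)
$J{\left(b,B \right)} = -2 + b + 2 B$ ($J{\left(b,B \right)} = -2 + \left(\left(B + b\right) + B\right) = -2 + \left(b + 2 B\right) = -2 + b + 2 B$)
$\left(234 + J{\left(-14,-12 \right)}\right) k = \left(234 - 40\right) \left(-198\right) = 194 \left(-198\right) = -38412$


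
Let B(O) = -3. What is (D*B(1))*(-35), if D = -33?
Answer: -3465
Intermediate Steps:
(D*B(1))*(-35) = -33*(-3)*(-35) = 99*(-35) = -3465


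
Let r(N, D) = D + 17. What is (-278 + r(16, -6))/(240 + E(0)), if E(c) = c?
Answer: -89/80 ≈ -1.1125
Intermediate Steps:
r(N, D) = 17 + D
(-278 + r(16, -6))/(240 + E(0)) = (-278 + (17 - 6))/(240 + 0) = (-278 + 11)/240 = -267*1/240 = -89/80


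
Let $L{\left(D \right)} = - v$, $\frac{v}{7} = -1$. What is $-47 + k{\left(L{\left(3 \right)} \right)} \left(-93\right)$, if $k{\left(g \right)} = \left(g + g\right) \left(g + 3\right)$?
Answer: $-13067$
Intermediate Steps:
$v = -7$ ($v = 7 \left(-1\right) = -7$)
$L{\left(D \right)} = 7$ ($L{\left(D \right)} = \left(-1\right) \left(-7\right) = 7$)
$k{\left(g \right)} = 2 g \left(3 + g\right)$
$-47 + k{\left(L{\left(3 \right)} \right)} \left(-93\right) = -47 + 2 \cdot 7 \left(3 + 7\right) \left(-93\right) = -47 + 2 \cdot 7 \cdot 10 \left(-93\right) = -47 + 140 \left(-93\right) = -47 - 13020 = -13067$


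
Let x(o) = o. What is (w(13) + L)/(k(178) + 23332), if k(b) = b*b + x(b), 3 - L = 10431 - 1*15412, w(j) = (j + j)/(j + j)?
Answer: 4985/55194 ≈ 0.090318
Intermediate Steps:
w(j) = 1 (w(j) = (2*j)/((2*j)) = (2*j)*(1/(2*j)) = 1)
L = 4984 (L = 3 - (10431 - 1*15412) = 3 - (10431 - 15412) = 3 - 1*(-4981) = 3 + 4981 = 4984)
k(b) = b + b**2 (k(b) = b*b + b = b**2 + b = b + b**2)
(w(13) + L)/(k(178) + 23332) = (1 + 4984)/(178*(1 + 178) + 23332) = 4985/(178*179 + 23332) = 4985/(31862 + 23332) = 4985/55194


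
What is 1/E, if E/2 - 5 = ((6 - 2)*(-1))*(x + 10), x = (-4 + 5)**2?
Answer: -1/78 ≈ -0.012821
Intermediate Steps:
x = 1 (x = 1**2 = 1)
E = -78 (E = 10 + 2*(((6 - 2)*(-1))*(1 + 10)) = 10 + 2*((4*(-1))*11) = 10 + 2*(-4*11) = 10 + 2*(-44) = 10 - 88 = -78)
1/E = 1/(-78) = -1/78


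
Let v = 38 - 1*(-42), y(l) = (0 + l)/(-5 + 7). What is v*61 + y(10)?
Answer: 4885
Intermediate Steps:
y(l) = l/2
v = 80 (v = 38 + 42 = 80)
v*61 + y(10) = 80*61 + (½)*10 = 4880 + 5 = 4885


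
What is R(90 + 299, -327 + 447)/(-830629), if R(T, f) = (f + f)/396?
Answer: -20/27410757 ≈ -7.2964e-7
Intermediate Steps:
R(T, f) = f/198 (R(T, f) = (2*f)*(1/396) = f/198)
R(90 + 299, -327 + 447)/(-830629) = ((-327 + 447)/198)/(-830629) = ((1/198)*120)*(-1/830629) = (20/33)*(-1/830629) = -20/27410757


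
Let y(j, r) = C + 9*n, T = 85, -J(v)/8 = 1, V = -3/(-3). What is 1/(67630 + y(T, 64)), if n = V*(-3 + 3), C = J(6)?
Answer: 1/67622 ≈ 1.4788e-5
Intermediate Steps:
V = 1 (V = -3*(-1/3) = 1)
J(v) = -8 (J(v) = -8*1 = -8)
C = -8
n = 0 (n = 1*(-3 + 3) = 1*0 = 0)
y(j, r) = -8 (y(j, r) = -8 + 9*0 = -8 + 0 = -8)
1/(67630 + y(T, 64)) = 1/(67630 - 8) = 1/67622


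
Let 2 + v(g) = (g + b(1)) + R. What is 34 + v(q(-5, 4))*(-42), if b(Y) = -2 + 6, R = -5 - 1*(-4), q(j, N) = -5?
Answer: 202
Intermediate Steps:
R = -1 (R = -5 + 4 = -1)
b(Y) = 4
v(g) = 1 + g (v(g) = -2 + ((g + 4) - 1) = -2 + ((4 + g) - 1) = -2 + (3 + g) = 1 + g)
34 + v(q(-5, 4))*(-42) = 34 + (1 - 5)*(-42) = 34 - 4*(-42) = 34 + 168 = 202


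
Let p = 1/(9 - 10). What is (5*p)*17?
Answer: -85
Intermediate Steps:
p = -1 (p = 1/(-1) = -1)
(5*p)*17 = (5*(-1))*17 = -5*17 = -85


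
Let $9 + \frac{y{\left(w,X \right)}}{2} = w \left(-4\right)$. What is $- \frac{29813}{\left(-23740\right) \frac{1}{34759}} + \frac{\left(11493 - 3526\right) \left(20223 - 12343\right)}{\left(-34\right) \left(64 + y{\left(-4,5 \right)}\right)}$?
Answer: $\frac{314447991821}{15739620} \approx 19978.0$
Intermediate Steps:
$y{\left(w,X \right)} = -18 - 8 w$ ($y{\left(w,X \right)} = -18 + 2 w \left(-4\right) = -18 + 2 \left(- 4 w\right) = -18 - 8 w$)
$- \frac{29813}{\left(-23740\right) \frac{1}{34759}} + \frac{\left(11493 - 3526\right) \left(20223 - 12343\right)}{\left(-34\right) \left(64 + y{\left(-4,5 \right)}\right)} = - \frac{29813}{\left(-23740\right) \frac{1}{34759}} + \frac{\left(11493 - 3526\right) \left(20223 - 12343\right)}{\left(-34\right) \left(64 - -14\right)} = - \frac{29813}{\left(-23740\right) \frac{1}{34759}} + \frac{7967 \cdot 7880}{\left(-34\right) \left(64 + \left(-18 + 32\right)\right)} = - \frac{29813}{- \frac{23740}{34759}} + \frac{62779960}{\left(-34\right) \left(64 + 14\right)} = \left(-29813\right) \left(- \frac{34759}{23740}\right) + \frac{62779960}{\left(-34\right) 78} = \frac{1036270067}{23740} + \frac{62779960}{-2652} = \frac{1036270067}{23740} + 62779960 \left(- \frac{1}{2652}\right) = \frac{1036270067}{23740} - \frac{15694990}{663} = \frac{314447991821}{15739620}$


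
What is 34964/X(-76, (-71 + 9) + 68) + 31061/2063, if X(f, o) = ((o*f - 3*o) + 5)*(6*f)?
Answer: 1678740109/110300358 ≈ 15.220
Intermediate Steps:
X(f, o) = 6*f*(5 - 3*o + f*o) (X(f, o) = ((f*o - 3*o) + 5)*(6*f) = ((-3*o + f*o) + 5)*(6*f) = (5 - 3*o + f*o)*(6*f) = 6*f*(5 - 3*o + f*o))
34964/X(-76, (-71 + 9) + 68) + 31061/2063 = 34964/((6*(-76)*(5 - 3*((-71 + 9) + 68) - 76*((-71 + 9) + 68)))) + 31061/2063 = 34964/((6*(-76)*(5 - 3*(-62 + 68) - 76*(-62 + 68)))) + 31061*(1/2063) = 34964/((6*(-76)*(5 - 3*6 - 76*6))) + 31061/2063 = 34964/((6*(-76)*(5 - 18 - 456))) + 31061/2063 = 34964/((6*(-76)*(-469))) + 31061/2063 = 34964/213864 + 31061/2063 = 34964*(1/213864) + 31061/2063 = 8741/53466 + 31061/2063 = 1678740109/110300358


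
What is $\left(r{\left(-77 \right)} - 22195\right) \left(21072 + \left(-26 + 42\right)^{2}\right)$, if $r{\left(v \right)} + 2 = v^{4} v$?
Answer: $-57730765918112$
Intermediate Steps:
$r{\left(v \right)} = -2 + v^{5}$ ($r{\left(v \right)} = -2 + v^{4} v = -2 + v^{5}$)
$\left(r{\left(-77 \right)} - 22195\right) \left(21072 + \left(-26 + 42\right)^{2}\right) = \left(\left(-2 + \left(-77\right)^{5}\right) - 22195\right) \left(21072 + \left(-26 + 42\right)^{2}\right) = \left(\left(-2 - 2706784157\right) - 22195\right) \left(21072 + 16^{2}\right) = \left(-2706784159 - 22195\right) \left(21072 + 256\right) = \left(-2706806354\right) 21328 = -57730765918112$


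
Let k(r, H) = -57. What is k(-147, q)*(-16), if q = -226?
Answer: 912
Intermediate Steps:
k(-147, q)*(-16) = -57*(-16) = 912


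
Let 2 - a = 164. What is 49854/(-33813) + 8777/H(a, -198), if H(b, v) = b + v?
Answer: -34969349/1352520 ≈ -25.855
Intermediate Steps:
a = -162 (a = 2 - 1*164 = 2 - 164 = -162)
49854/(-33813) + 8777/H(a, -198) = 49854/(-33813) + 8777/(-162 - 198) = 49854*(-1/33813) + 8777/(-360) = -16618/11271 + 8777*(-1/360) = -16618/11271 - 8777/360 = -34969349/1352520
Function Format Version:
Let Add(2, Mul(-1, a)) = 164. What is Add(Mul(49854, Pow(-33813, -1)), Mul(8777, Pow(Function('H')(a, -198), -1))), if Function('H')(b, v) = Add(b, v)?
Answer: Rational(-34969349, 1352520) ≈ -25.855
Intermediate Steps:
a = -162 (a = Add(2, Mul(-1, 164)) = Add(2, -164) = -162)
Add(Mul(49854, Pow(-33813, -1)), Mul(8777, Pow(Function('H')(a, -198), -1))) = Add(Mul(49854, Pow(-33813, -1)), Mul(8777, Pow(Add(-162, -198), -1))) = Add(Mul(49854, Rational(-1, 33813)), Mul(8777, Pow(-360, -1))) = Add(Rational(-16618, 11271), Mul(8777, Rational(-1, 360))) = Add(Rational(-16618, 11271), Rational(-8777, 360)) = Rational(-34969349, 1352520)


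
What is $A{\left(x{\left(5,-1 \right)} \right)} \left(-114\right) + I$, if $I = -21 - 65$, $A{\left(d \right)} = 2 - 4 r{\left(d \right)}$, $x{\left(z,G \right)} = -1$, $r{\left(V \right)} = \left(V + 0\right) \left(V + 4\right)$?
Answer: $-1682$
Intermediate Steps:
$r{\left(V \right)} = V \left(4 + V\right)$
$A{\left(d \right)} = 2 - 4 d \left(4 + d\right)$
$I = -86$ ($I = -21 - 65 = -86$)
$A{\left(x{\left(5,-1 \right)} \right)} \left(-114\right) + I = \left(2 - - 4 \left(4 - 1\right)\right) \left(-114\right) - 86 = \left(2 - \left(-4\right) 3\right) \left(-114\right) - 86 = \left(2 + 12\right) \left(-114\right) - 86 = 14 \left(-114\right) - 86 = -1596 - 86 = -1682$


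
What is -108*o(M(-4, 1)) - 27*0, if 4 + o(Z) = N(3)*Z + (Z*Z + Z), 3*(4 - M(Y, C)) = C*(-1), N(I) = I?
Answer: -3468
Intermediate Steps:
M(Y, C) = 4 + C/3 (M(Y, C) = 4 - C*(-1)/3 = 4 - (-1)*C/3 = 4 + C/3)
o(Z) = -4 + Z² + 4*Z (o(Z) = -4 + (3*Z + (Z*Z + Z)) = -4 + (3*Z + (Z² + Z)) = -4 + (3*Z + (Z + Z²)) = -4 + (Z² + 4*Z) = -4 + Z² + 4*Z)
-108*o(M(-4, 1)) - 27*0 = -108*(-4 + (4 + (⅓)*1)² + 4*(4 + (⅓)*1)) - 27*0 = -108*(-4 + (4 + ⅓)² + 4*(4 + ⅓)) + 0 = -108*(-4 + (13/3)² + 4*(13/3)) + 0 = -108*(-4 + 169/9 + 52/3) + 0 = -108*289/9 + 0 = -3468 + 0 = -3468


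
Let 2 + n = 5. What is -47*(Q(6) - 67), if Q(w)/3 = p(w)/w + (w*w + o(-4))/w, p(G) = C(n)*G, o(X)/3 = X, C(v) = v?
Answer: 2162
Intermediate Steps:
n = 3 (n = -2 + 5 = 3)
o(X) = 3*X
p(G) = 3*G
Q(w) = 9 + 3*(-12 + w²)/w (Q(w) = 3*((3*w)/w + (w*w + 3*(-4))/w) = 3*(3 + (w² - 12)/w) = 3*(3 + (-12 + w²)/w) = 9 + 3*(-12 + w²)/w)
-47*(Q(6) - 67) = -47*((9 - 36/6 + 3*6) - 67) = -47*((9 - 36*⅙ + 18) - 67) = -47*((9 - 6 + 18) - 67) = -47*(21 - 67) = -47*(-46) = 2162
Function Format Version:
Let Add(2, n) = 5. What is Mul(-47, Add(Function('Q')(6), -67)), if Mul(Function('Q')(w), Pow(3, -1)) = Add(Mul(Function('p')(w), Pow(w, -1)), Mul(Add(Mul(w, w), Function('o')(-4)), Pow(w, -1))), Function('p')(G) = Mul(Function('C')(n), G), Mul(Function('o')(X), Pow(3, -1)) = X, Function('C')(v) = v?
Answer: 2162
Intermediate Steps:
n = 3 (n = Add(-2, 5) = 3)
Function('o')(X) = Mul(3, X)
Function('p')(G) = Mul(3, G)
Function('Q')(w) = Add(9, Mul(3, Pow(w, -1), Add(-12, Pow(w, 2)))) (Function('Q')(w) = Mul(3, Add(Mul(Mul(3, w), Pow(w, -1)), Mul(Add(Mul(w, w), Mul(3, -4)), Pow(w, -1)))) = Mul(3, Add(3, Mul(Add(Pow(w, 2), -12), Pow(w, -1)))) = Mul(3, Add(3, Mul(Add(-12, Pow(w, 2)), Pow(w, -1)))) = Mul(3, Add(3, Mul(Pow(w, -1), Add(-12, Pow(w, 2))))) = Add(9, Mul(3, Pow(w, -1), Add(-12, Pow(w, 2)))))
Mul(-47, Add(Function('Q')(6), -67)) = Mul(-47, Add(Add(9, Mul(-36, Pow(6, -1)), Mul(3, 6)), -67)) = Mul(-47, Add(Add(9, Mul(-36, Rational(1, 6)), 18), -67)) = Mul(-47, Add(Add(9, -6, 18), -67)) = Mul(-47, Add(21, -67)) = Mul(-47, -46) = 2162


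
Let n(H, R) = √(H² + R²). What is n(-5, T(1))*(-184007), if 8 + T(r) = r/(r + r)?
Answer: -920035*√13/2 ≈ -1.6586e+6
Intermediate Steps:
T(r) = -15/2 (T(r) = -8 + r/(r + r) = -8 + r/((2*r)) = -8 + r*(1/(2*r)) = -8 + ½ = -15/2)
n(-5, T(1))*(-184007) = √((-5)² + (-15/2)²)*(-184007) = √(25 + 225/4)*(-184007) = √(325/4)*(-184007) = (5*√13/2)*(-184007) = -920035*√13/2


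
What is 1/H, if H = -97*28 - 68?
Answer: -1/2784 ≈ -0.00035920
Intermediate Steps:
H = -2784 (H = -2716 - 68 = -2784)
1/H = 1/(-2784) = -1/2784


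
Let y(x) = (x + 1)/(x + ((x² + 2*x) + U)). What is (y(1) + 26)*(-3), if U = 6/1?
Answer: -393/5 ≈ -78.600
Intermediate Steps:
U = 6 (U = 6*1 = 6)
y(x) = (1 + x)/(6 + x² + 3*x) (y(x) = (x + 1)/(x + ((x² + 2*x) + 6)) = (1 + x)/(x + (6 + x² + 2*x)) = (1 + x)/(6 + x² + 3*x))
(y(1) + 26)*(-3) = ((1 + 1)/(6 + 1² + 3*1) + 26)*(-3) = (2/(6 + 1 + 3) + 26)*(-3) = (2/10 + 26)*(-3) = ((⅒)*2 + 26)*(-3) = (⅕ + 26)*(-3) = (131/5)*(-3) = -393/5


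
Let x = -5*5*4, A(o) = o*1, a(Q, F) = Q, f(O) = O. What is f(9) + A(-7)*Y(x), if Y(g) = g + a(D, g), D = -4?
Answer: 737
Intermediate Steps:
A(o) = o
x = -100 (x = -25*4 = -100)
Y(g) = -4 + g (Y(g) = g - 4 = -4 + g)
f(9) + A(-7)*Y(x) = 9 - 7*(-4 - 100) = 9 - 7*(-104) = 9 + 728 = 737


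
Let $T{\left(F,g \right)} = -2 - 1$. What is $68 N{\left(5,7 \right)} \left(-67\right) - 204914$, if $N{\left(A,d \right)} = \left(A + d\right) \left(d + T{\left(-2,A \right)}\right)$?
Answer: $-423602$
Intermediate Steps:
$T{\left(F,g \right)} = -3$ ($T{\left(F,g \right)} = -2 - 1 = -3$)
$N{\left(A,d \right)} = \left(-3 + d\right) \left(A + d\right)$ ($N{\left(A,d \right)} = \left(A + d\right) \left(d - 3\right) = \left(A + d\right) \left(-3 + d\right) = \left(-3 + d\right) \left(A + d\right)$)
$68 N{\left(5,7 \right)} \left(-67\right) - 204914 = 68 \left(7^{2} - 15 - 21 + 5 \cdot 7\right) \left(-67\right) - 204914 = 68 \left(49 - 15 - 21 + 35\right) \left(-67\right) - 204914 = 68 \cdot 48 \left(-67\right) - 204914 = 3264 \left(-67\right) - 204914 = -218688 - 204914 = -423602$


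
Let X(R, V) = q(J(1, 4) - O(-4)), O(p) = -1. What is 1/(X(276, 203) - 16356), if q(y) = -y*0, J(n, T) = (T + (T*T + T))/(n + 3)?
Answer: -1/16356 ≈ -6.1140e-5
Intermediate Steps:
J(n, T) = (T² + 2*T)/(3 + n) (J(n, T) = (T + (T² + T))/(3 + n) = (T + (T + T²))/(3 + n) = (T² + 2*T)/(3 + n))
q(y) = 0
X(R, V) = 0
1/(X(276, 203) - 16356) = 1/(0 - 16356) = 1/(-16356) = -1/16356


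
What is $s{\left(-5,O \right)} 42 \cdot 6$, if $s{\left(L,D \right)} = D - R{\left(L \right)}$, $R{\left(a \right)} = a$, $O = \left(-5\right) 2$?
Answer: $-1260$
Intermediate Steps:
$O = -10$
$s{\left(L,D \right)} = D - L$
$s{\left(-5,O \right)} 42 \cdot 6 = \left(-10 - -5\right) 42 \cdot 6 = \left(-10 + 5\right) 42 \cdot 6 = \left(-5\right) 42 \cdot 6 = \left(-210\right) 6 = -1260$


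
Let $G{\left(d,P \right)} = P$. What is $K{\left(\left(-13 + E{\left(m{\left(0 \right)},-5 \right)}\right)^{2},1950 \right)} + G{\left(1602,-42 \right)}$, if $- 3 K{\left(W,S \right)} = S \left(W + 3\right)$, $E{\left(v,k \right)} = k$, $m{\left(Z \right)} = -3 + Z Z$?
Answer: $-212592$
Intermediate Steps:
$m{\left(Z \right)} = -3 + Z^{2}$
$K{\left(W,S \right)} = - \frac{S \left(3 + W\right)}{3}$ ($K{\left(W,S \right)} = - \frac{S \left(W + 3\right)}{3} = - \frac{S \left(3 + W\right)}{3}$)
$K{\left(\left(-13 + E{\left(m{\left(0 \right)},-5 \right)}\right)^{2},1950 \right)} + G{\left(1602,-42 \right)} = \left(- \frac{1}{3}\right) 1950 \left(3 + \left(-13 - 5\right)^{2}\right) - 42 = \left(- \frac{1}{3}\right) 1950 \left(3 + \left(-18\right)^{2}\right) - 42 = \left(- \frac{1}{3}\right) 1950 \left(3 + 324\right) - 42 = \left(- \frac{1}{3}\right) 1950 \cdot 327 - 42 = -212550 - 42 = -212592$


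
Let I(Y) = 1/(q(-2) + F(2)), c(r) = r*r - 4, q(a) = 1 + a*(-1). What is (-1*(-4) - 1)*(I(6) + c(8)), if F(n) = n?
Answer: 903/5 ≈ 180.60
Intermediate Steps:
q(a) = 1 - a
c(r) = -4 + r² (c(r) = r² - 4 = -4 + r²)
I(Y) = ⅕ (I(Y) = 1/((1 - 1*(-2)) + 2) = 1/((1 + 2) + 2) = 1/(3 + 2) = 1/5 = ⅕)
(-1*(-4) - 1)*(I(6) + c(8)) = (-1*(-4) - 1)*(⅕ + (-4 + 8²)) = (4 - 1)*(⅕ + (-4 + 64)) = 3*(⅕ + 60) = 3*(301/5) = 903/5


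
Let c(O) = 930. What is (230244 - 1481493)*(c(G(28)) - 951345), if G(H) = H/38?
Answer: 1189205818335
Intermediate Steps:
G(H) = H/38 (G(H) = H*(1/38) = H/38)
(230244 - 1481493)*(c(G(28)) - 951345) = (230244 - 1481493)*(930 - 951345) = -1251249*(-950415) = 1189205818335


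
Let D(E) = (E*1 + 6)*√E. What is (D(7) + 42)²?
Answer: 2947 + 1092*√7 ≈ 5836.2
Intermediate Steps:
D(E) = √E*(6 + E) (D(E) = (E + 6)*√E = (6 + E)*√E = √E*(6 + E))
(D(7) + 42)² = (√7*(6 + 7) + 42)² = (√7*13 + 42)² = (13*√7 + 42)² = (42 + 13*√7)²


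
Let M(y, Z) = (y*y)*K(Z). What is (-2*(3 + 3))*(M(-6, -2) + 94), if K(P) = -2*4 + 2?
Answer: 1464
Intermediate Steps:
K(P) = -6 (K(P) = -8 + 2 = -6)
M(y, Z) = -6*y² (M(y, Z) = (y*y)*(-6) = y²*(-6) = -6*y²)
(-2*(3 + 3))*(M(-6, -2) + 94) = (-2*(3 + 3))*(-6*(-6)² + 94) = (-2*6)*(-6*36 + 94) = -12*(-216 + 94) = -12*(-122) = 1464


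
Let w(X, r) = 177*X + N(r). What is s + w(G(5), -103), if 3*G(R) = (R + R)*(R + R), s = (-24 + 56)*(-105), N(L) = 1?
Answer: 2541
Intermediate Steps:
s = -3360 (s = 32*(-105) = -3360)
G(R) = 4*R**2/3 (G(R) = ((R + R)*(R + R))/3 = ((2*R)*(2*R))/3 = (4*R**2)/3 = 4*R**2/3)
w(X, r) = 1 + 177*X (w(X, r) = 177*X + 1 = 1 + 177*X)
s + w(G(5), -103) = -3360 + (1 + 177*((4/3)*5**2)) = -3360 + (1 + 177*((4/3)*25)) = -3360 + (1 + 177*(100/3)) = -3360 + (1 + 5900) = -3360 + 5901 = 2541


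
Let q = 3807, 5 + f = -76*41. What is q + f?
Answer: 686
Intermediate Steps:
f = -3121 (f = -5 - 76*41 = -5 - 3116 = -3121)
q + f = 3807 - 3121 = 686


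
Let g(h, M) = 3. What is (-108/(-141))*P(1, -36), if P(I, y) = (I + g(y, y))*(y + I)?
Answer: -5040/47 ≈ -107.23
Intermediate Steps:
P(I, y) = (3 + I)*(I + y) (P(I, y) = (I + 3)*(y + I) = (3 + I)*(I + y))
(-108/(-141))*P(1, -36) = (-108/(-141))*(1² + 3*1 + 3*(-36) + 1*(-36)) = (-108*(-1/141))*(1 + 3 - 108 - 36) = (36/47)*(-140) = -5040/47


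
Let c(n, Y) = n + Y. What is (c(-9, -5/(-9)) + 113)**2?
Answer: 885481/81 ≈ 10932.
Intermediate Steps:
c(n, Y) = Y + n
(c(-9, -5/(-9)) + 113)**2 = ((-5/(-9) - 9) + 113)**2 = ((-5*(-1/9) - 9) + 113)**2 = ((5/9 - 9) + 113)**2 = (-76/9 + 113)**2 = (941/9)**2 = 885481/81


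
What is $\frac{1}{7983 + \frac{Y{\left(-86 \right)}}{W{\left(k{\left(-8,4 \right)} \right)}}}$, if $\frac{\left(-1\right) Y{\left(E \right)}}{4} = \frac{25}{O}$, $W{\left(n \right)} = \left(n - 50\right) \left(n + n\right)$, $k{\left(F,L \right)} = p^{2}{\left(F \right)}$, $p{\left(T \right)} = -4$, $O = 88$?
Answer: $\frac{23936}{191081113} \approx 0.00012527$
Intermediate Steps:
$k{\left(F,L \right)} = 16$ ($k{\left(F,L \right)} = \left(-4\right)^{2} = 16$)
$W{\left(n \right)} = 2 n \left(-50 + n\right)$ ($W{\left(n \right)} = \left(-50 + n\right) 2 n = 2 n \left(-50 + n\right)$)
$Y{\left(E \right)} = - \frac{25}{22}$ ($Y{\left(E \right)} = - 4 \cdot \frac{25}{88} = - 4 \cdot 25 \cdot \frac{1}{88} = \left(-4\right) \frac{25}{88} = - \frac{25}{22}$)
$\frac{1}{7983 + \frac{Y{\left(-86 \right)}}{W{\left(k{\left(-8,4 \right)} \right)}}} = \frac{1}{7983 - \frac{25}{22 \cdot 2 \cdot 16 \left(-50 + 16\right)}} = \frac{1}{7983 - \frac{25}{22 \cdot 2 \cdot 16 \left(-34\right)}} = \frac{1}{7983 - \frac{25}{22 \left(-1088\right)}} = \frac{1}{7983 - - \frac{25}{23936}} = \frac{1}{7983 + \frac{25}{23936}} = \frac{1}{\frac{191081113}{23936}} = \frac{23936}{191081113}$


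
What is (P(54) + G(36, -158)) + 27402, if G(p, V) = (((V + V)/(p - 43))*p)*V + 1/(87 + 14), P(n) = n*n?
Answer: -160103375/707 ≈ -2.2645e+5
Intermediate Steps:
P(n) = n²
G(p, V) = 1/101 + 2*p*V²/(-43 + p) (G(p, V) = (((2*V)/(-43 + p))*p)*V + 1/101 = ((2*V/(-43 + p))*p)*V + 1/101 = (2*V*p/(-43 + p))*V + 1/101 = 2*p*V²/(-43 + p) + 1/101 = 1/101 + 2*p*V²/(-43 + p))
(P(54) + G(36, -158)) + 27402 = (54² + (-43 + 36 + 202*36*(-158)²)/(101*(-43 + 36))) + 27402 = (2916 + (1/101)*(-43 + 36 + 202*36*24964)/(-7)) + 27402 = (2916 + (1/101)*(-⅐)*(-43 + 36 + 181538208)) + 27402 = (2916 + (1/101)*(-⅐)*181538201) + 27402 = (2916 - 181538201/707) + 27402 = -179476589/707 + 27402 = -160103375/707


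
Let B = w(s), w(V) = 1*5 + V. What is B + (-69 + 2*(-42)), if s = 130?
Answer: -18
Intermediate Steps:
w(V) = 5 + V
B = 135 (B = 5 + 130 = 135)
B + (-69 + 2*(-42)) = 135 + (-69 + 2*(-42)) = 135 + (-69 - 84) = 135 - 153 = -18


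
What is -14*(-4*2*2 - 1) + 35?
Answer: 273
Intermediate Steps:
-14*(-4*2*2 - 1) + 35 = -14*(-8*2 - 1) + 35 = -14*(-16 - 1) + 35 = -14*(-17) + 35 = 238 + 35 = 273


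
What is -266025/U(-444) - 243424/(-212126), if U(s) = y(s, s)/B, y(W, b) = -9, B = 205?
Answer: 1928053352761/318189 ≈ 6.0595e+6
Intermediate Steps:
U(s) = -9/205
-266025/U(-444) - 243424/(-212126) = -266025/(-9/205) - 243424/(-212126) = -266025*(-205/9) - 243424*(-1/212126) = 18178375/3 + 121712/106063 = 1928053352761/318189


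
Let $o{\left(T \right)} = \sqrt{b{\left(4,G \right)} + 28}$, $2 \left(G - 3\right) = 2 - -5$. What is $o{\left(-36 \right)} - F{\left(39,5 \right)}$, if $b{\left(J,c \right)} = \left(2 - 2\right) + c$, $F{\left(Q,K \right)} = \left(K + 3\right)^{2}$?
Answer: $-64 + \frac{\sqrt{138}}{2} \approx -58.126$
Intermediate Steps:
$F{\left(Q,K \right)} = \left(3 + K\right)^{2}$
$G = \frac{13}{2}$ ($G = 3 + \frac{2 - -5}{2} = 3 + \frac{2 + 5}{2} = 3 + \frac{1}{2} \cdot 7 = 3 + \frac{7}{2} = \frac{13}{2} \approx 6.5$)
$b{\left(J,c \right)} = c$ ($b{\left(J,c \right)} = 0 + c = c$)
$o{\left(T \right)} = \frac{\sqrt{138}}{2}$ ($o{\left(T \right)} = \sqrt{\frac{13}{2} + 28} = \sqrt{\frac{69}{2}} = \frac{\sqrt{138}}{2}$)
$o{\left(-36 \right)} - F{\left(39,5 \right)} = \frac{\sqrt{138}}{2} - \left(3 + 5\right)^{2} = \frac{\sqrt{138}}{2} - 8^{2} = \frac{\sqrt{138}}{2} - 64 = -64 + \frac{\sqrt{138}}{2}$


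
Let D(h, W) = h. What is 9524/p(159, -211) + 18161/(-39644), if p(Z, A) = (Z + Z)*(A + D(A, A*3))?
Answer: -1206991/2281332 ≈ -0.52907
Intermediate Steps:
p(Z, A) = 4*A*Z (p(Z, A) = (Z + Z)*(A + A) = (2*Z)*(2*A) = 4*A*Z)
9524/p(159, -211) + 18161/(-39644) = 9524/((4*(-211)*159)) + 18161/(-39644) = 9524/(-134196) + 18161*(-1/39644) = 9524*(-1/134196) - 1651/3604 = -2381/33549 - 1651/3604 = -1206991/2281332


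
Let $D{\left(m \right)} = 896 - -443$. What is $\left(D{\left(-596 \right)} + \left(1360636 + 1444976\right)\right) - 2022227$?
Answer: $784724$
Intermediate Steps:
$D{\left(m \right)} = 1339$ ($D{\left(m \right)} = 896 + 443 = 1339$)
$\left(D{\left(-596 \right)} + \left(1360636 + 1444976\right)\right) - 2022227 = \left(1339 + \left(1360636 + 1444976\right)\right) - 2022227 = \left(1339 + 2805612\right) - 2022227 = 2806951 - 2022227 = 784724$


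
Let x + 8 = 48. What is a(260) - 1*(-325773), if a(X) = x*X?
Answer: 336173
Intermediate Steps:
x = 40 (x = -8 + 48 = 40)
a(X) = 40*X
a(260) - 1*(-325773) = 40*260 - 1*(-325773) = 10400 + 325773 = 336173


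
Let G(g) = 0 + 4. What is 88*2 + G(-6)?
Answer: 180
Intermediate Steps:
G(g) = 4
88*2 + G(-6) = 88*2 + 4 = 176 + 4 = 180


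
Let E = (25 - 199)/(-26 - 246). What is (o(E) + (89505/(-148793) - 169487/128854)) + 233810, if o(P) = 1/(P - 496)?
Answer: 301995188412640978279/1291637085392918 ≈ 2.3381e+5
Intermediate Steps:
E = 87/136 (E = -174/(-272) = -174*(-1/272) = 87/136 ≈ 0.63971)
o(P) = 1/(-496 + P)
(o(E) + (89505/(-148793) - 169487/128854)) + 233810 = (1/(-496 + 87/136) + (89505/(-148793) - 169487/128854)) + 233810 = (1/(-67369/136) + (89505*(-1/148793) - 169487*1/128854)) + 233810 = (-136/67369 + (-89505/148793 - 169487/128854)) + 233810 = (-136/67369 - 36751556461/19172573222) + 233810 = -2478523077179301/1291637085392918 + 233810 = 301995188412640978279/1291637085392918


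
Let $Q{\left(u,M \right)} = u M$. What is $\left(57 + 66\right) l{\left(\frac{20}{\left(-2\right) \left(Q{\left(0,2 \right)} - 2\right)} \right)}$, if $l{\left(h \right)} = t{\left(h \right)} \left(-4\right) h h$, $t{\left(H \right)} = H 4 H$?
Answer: $-1230000$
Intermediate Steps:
$t{\left(H \right)} = 4 H^{2}$ ($t{\left(H \right)} = 4 H H = 4 H^{2}$)
$Q{\left(u,M \right)} = M u$
$l{\left(h \right)} = - 16 h^{4}$ ($l{\left(h \right)} = 4 h^{2} \left(-4\right) h h = - 16 h^{2} h^{2} = - 16 h^{4}$)
$\left(57 + 66\right) l{\left(\frac{20}{\left(-2\right) \left(Q{\left(0,2 \right)} - 2\right)} \right)} = \left(57 + 66\right) \left(- 16 \left(\frac{20}{\left(-2\right) \left(2 \cdot 0 - 2\right)}\right)^{4}\right) = 123 \left(- 16 \left(\frac{20}{\left(-2\right) \left(0 - 2\right)}\right)^{4}\right) = 123 \left(- 16 \left(\frac{20}{\left(-2\right) \left(-2\right)}\right)^{4}\right) = 123 \left(- 16 \left(\frac{20}{4}\right)^{4}\right) = 123 \left(- 16 \left(20 \cdot \frac{1}{4}\right)^{4}\right) = 123 \left(- 16 \cdot 5^{4}\right) = 123 \left(\left(-16\right) 625\right) = 123 \left(-10000\right) = -1230000$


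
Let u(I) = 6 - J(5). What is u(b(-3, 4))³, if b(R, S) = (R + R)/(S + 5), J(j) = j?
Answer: 1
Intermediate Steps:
b(R, S) = 2*R/(5 + S) (b(R, S) = (2*R)/(5 + S) = 2*R/(5 + S))
u(I) = 1 (u(I) = 6 - 1*5 = 6 - 5 = 1)
u(b(-3, 4))³ = 1³ = 1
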